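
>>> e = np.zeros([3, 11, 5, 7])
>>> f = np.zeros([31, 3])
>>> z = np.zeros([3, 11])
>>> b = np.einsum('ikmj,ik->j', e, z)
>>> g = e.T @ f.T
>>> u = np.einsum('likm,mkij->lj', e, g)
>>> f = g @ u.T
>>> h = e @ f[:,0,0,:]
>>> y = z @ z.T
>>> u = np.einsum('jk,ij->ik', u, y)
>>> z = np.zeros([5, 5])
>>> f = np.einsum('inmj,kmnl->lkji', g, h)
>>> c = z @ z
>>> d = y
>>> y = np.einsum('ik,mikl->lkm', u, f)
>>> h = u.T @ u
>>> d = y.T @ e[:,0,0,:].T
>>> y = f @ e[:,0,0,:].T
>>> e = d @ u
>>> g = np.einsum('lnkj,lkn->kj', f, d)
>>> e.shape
(3, 31, 31)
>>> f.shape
(3, 3, 31, 7)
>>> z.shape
(5, 5)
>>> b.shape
(7,)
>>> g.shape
(31, 7)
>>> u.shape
(3, 31)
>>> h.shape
(31, 31)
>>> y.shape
(3, 3, 31, 3)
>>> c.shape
(5, 5)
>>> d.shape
(3, 31, 3)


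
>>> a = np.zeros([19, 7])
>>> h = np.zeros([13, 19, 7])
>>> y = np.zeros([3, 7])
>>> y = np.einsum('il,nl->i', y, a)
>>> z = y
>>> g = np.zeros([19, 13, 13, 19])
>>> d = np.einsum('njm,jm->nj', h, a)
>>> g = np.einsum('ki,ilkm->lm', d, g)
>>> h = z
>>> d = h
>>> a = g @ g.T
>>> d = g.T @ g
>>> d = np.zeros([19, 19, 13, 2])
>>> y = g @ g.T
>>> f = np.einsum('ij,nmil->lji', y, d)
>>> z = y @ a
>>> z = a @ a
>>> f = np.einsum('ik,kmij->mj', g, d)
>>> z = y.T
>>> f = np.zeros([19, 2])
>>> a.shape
(13, 13)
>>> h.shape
(3,)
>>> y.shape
(13, 13)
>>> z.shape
(13, 13)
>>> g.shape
(13, 19)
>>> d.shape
(19, 19, 13, 2)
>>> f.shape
(19, 2)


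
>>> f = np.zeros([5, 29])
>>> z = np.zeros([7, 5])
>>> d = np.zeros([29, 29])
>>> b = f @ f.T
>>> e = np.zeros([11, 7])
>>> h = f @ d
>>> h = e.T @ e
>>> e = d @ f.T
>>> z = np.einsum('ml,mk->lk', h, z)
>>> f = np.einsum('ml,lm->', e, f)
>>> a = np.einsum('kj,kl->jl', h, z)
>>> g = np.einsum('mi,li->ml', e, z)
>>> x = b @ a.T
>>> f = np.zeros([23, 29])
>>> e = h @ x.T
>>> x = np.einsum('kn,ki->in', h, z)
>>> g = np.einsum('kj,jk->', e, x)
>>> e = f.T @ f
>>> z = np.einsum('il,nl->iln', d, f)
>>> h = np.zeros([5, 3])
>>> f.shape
(23, 29)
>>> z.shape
(29, 29, 23)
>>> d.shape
(29, 29)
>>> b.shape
(5, 5)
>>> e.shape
(29, 29)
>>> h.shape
(5, 3)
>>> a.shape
(7, 5)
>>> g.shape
()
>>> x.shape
(5, 7)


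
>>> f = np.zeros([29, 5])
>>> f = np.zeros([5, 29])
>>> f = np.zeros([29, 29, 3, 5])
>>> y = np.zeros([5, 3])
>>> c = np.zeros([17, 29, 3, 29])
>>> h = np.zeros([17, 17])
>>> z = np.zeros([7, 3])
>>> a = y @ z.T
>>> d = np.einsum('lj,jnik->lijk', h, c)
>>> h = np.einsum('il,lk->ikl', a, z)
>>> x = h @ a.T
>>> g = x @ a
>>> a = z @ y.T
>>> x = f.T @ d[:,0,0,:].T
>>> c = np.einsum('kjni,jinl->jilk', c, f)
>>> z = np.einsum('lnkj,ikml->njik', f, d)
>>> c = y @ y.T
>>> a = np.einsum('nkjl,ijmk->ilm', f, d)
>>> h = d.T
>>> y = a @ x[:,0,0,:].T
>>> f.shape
(29, 29, 3, 5)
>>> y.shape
(17, 5, 5)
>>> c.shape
(5, 5)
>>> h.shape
(29, 17, 3, 17)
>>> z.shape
(29, 5, 17, 3)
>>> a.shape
(17, 5, 17)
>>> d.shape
(17, 3, 17, 29)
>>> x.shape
(5, 3, 29, 17)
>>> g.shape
(5, 3, 7)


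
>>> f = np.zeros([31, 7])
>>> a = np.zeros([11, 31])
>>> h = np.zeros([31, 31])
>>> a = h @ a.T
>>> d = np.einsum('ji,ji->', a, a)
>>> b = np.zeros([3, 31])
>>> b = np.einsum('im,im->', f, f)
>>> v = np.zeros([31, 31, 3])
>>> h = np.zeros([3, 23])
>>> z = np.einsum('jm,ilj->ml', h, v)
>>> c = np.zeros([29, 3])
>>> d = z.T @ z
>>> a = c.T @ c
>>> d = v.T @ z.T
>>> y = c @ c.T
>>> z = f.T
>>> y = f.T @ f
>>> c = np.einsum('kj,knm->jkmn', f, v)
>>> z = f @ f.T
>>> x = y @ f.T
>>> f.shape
(31, 7)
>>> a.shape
(3, 3)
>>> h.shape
(3, 23)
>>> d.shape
(3, 31, 23)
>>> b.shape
()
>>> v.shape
(31, 31, 3)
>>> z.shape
(31, 31)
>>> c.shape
(7, 31, 3, 31)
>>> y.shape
(7, 7)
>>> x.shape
(7, 31)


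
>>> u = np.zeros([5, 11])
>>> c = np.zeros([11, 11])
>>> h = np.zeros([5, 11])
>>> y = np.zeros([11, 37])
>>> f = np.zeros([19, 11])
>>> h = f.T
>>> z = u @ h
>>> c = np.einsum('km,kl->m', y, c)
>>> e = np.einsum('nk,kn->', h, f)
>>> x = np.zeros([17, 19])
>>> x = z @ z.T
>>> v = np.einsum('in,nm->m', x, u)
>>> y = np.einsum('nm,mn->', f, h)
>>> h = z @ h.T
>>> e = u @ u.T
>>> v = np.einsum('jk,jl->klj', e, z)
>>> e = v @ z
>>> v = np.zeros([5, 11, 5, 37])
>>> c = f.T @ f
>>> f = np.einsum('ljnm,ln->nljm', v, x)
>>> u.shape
(5, 11)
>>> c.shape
(11, 11)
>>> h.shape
(5, 11)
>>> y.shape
()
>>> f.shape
(5, 5, 11, 37)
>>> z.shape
(5, 19)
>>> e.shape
(5, 19, 19)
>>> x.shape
(5, 5)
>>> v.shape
(5, 11, 5, 37)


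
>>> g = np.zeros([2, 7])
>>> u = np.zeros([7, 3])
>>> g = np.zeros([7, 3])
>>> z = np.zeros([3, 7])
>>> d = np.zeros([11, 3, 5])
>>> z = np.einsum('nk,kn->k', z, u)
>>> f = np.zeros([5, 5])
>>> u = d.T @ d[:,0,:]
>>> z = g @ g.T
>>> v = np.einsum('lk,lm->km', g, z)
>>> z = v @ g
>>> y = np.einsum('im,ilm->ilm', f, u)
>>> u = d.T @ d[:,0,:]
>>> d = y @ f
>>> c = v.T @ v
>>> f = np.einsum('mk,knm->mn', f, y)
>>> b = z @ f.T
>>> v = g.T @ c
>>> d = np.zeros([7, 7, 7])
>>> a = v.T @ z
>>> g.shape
(7, 3)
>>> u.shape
(5, 3, 5)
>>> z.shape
(3, 3)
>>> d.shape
(7, 7, 7)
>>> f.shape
(5, 3)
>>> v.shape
(3, 7)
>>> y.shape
(5, 3, 5)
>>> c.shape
(7, 7)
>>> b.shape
(3, 5)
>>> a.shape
(7, 3)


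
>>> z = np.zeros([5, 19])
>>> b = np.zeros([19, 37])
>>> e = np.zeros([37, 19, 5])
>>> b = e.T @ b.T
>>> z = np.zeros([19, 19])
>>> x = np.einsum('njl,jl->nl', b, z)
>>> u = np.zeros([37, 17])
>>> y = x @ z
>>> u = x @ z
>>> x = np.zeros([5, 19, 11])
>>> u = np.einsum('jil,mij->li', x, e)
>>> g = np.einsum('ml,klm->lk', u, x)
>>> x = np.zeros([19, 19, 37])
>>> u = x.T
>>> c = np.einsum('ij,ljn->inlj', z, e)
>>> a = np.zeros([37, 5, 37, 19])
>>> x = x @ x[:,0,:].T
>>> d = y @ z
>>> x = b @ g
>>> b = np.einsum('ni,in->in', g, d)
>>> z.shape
(19, 19)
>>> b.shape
(5, 19)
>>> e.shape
(37, 19, 5)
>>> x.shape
(5, 19, 5)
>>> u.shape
(37, 19, 19)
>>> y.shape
(5, 19)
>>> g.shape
(19, 5)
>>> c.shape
(19, 5, 37, 19)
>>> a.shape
(37, 5, 37, 19)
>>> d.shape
(5, 19)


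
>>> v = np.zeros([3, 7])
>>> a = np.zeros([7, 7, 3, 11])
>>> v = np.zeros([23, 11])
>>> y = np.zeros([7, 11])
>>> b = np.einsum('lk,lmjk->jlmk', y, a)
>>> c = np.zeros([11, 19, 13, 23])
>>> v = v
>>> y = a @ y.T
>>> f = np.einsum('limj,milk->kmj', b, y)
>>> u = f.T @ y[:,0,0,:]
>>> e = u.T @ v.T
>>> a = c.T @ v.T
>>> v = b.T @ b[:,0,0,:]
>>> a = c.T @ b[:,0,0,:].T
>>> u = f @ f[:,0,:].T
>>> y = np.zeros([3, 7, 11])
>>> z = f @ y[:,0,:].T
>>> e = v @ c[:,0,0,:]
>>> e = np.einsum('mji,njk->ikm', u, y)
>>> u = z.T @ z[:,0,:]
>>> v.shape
(11, 7, 7, 11)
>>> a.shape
(23, 13, 19, 3)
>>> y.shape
(3, 7, 11)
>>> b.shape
(3, 7, 7, 11)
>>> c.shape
(11, 19, 13, 23)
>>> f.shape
(7, 7, 11)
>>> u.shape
(3, 7, 3)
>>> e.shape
(7, 11, 7)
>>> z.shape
(7, 7, 3)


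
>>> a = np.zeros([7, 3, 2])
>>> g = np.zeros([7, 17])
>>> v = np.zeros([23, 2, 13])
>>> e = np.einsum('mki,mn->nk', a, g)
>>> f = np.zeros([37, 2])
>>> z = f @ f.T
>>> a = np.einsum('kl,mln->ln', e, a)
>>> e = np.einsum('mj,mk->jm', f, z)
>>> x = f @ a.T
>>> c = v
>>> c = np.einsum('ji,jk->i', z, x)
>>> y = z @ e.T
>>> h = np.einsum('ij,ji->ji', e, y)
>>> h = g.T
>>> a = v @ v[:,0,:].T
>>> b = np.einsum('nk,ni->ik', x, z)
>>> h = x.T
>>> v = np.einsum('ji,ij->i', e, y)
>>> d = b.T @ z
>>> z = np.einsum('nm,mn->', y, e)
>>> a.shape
(23, 2, 23)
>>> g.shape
(7, 17)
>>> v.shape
(37,)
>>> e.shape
(2, 37)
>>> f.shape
(37, 2)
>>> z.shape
()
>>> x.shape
(37, 3)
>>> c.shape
(37,)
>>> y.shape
(37, 2)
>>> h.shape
(3, 37)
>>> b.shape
(37, 3)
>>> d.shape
(3, 37)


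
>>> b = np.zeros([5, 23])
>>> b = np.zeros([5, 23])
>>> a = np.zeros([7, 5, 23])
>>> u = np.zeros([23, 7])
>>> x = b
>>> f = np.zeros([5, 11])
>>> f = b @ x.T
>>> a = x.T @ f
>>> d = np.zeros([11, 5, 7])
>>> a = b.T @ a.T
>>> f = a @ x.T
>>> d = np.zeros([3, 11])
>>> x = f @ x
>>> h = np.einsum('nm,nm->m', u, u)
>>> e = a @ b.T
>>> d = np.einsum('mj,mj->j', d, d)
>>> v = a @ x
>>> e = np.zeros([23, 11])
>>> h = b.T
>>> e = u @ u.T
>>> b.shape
(5, 23)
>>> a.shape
(23, 23)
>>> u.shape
(23, 7)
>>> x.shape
(23, 23)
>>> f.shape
(23, 5)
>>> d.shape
(11,)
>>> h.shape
(23, 5)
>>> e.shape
(23, 23)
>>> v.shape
(23, 23)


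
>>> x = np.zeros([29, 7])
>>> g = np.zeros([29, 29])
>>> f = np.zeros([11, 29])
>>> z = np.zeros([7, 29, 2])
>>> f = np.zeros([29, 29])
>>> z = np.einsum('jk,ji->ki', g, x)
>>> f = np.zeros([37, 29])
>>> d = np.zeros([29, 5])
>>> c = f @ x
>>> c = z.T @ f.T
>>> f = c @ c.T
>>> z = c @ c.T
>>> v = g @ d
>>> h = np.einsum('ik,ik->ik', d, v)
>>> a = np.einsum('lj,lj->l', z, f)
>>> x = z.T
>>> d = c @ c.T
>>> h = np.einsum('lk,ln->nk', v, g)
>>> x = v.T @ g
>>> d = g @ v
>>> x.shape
(5, 29)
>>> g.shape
(29, 29)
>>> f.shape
(7, 7)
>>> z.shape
(7, 7)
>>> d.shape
(29, 5)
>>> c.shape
(7, 37)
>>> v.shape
(29, 5)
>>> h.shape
(29, 5)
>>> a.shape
(7,)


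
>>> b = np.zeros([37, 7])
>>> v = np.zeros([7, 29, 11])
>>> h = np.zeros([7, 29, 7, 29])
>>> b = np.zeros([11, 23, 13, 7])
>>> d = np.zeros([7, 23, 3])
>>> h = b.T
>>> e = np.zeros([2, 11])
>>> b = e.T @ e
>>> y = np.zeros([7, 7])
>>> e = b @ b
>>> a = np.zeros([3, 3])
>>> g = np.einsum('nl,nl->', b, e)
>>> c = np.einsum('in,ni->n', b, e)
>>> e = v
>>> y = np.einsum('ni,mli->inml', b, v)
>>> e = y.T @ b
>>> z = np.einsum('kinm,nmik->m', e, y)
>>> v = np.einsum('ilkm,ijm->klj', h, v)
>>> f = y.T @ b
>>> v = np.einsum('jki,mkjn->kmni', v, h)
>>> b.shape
(11, 11)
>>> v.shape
(13, 7, 11, 29)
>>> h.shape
(7, 13, 23, 11)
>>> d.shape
(7, 23, 3)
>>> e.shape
(29, 7, 11, 11)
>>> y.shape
(11, 11, 7, 29)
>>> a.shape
(3, 3)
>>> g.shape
()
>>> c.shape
(11,)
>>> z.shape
(11,)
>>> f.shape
(29, 7, 11, 11)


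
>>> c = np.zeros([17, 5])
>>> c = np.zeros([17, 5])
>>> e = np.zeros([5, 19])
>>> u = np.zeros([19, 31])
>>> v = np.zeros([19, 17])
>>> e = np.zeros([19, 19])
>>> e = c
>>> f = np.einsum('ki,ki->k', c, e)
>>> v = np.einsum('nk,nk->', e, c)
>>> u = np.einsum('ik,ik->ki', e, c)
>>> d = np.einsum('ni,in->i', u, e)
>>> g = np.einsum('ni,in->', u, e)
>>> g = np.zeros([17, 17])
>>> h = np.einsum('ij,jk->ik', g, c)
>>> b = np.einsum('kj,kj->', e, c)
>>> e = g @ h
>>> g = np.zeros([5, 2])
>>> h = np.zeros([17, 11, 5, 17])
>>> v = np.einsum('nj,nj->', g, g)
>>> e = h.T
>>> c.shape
(17, 5)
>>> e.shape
(17, 5, 11, 17)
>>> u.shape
(5, 17)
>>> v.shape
()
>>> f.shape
(17,)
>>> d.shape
(17,)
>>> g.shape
(5, 2)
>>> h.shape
(17, 11, 5, 17)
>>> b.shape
()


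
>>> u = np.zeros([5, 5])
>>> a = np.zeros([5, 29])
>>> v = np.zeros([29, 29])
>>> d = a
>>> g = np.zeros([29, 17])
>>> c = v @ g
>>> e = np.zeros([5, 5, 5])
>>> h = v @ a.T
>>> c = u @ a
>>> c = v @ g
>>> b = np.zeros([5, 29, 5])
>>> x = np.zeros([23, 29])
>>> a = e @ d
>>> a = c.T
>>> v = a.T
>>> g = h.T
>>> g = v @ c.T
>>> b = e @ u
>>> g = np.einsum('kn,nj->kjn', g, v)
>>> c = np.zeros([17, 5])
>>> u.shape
(5, 5)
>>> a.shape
(17, 29)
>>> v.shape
(29, 17)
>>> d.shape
(5, 29)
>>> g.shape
(29, 17, 29)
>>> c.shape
(17, 5)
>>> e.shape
(5, 5, 5)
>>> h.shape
(29, 5)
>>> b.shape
(5, 5, 5)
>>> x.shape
(23, 29)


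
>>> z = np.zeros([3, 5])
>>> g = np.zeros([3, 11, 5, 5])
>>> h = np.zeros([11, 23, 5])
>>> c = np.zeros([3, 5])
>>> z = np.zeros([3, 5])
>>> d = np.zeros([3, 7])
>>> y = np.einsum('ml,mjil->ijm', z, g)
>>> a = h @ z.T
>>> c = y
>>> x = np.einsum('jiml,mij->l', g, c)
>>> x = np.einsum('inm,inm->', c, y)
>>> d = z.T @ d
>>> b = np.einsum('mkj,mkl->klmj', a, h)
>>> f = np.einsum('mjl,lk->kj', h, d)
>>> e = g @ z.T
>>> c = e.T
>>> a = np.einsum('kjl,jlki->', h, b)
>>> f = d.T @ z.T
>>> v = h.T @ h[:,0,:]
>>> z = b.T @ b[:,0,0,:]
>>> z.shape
(3, 11, 5, 3)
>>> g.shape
(3, 11, 5, 5)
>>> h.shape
(11, 23, 5)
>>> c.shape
(3, 5, 11, 3)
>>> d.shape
(5, 7)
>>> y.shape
(5, 11, 3)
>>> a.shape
()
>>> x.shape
()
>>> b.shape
(23, 5, 11, 3)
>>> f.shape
(7, 3)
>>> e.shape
(3, 11, 5, 3)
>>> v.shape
(5, 23, 5)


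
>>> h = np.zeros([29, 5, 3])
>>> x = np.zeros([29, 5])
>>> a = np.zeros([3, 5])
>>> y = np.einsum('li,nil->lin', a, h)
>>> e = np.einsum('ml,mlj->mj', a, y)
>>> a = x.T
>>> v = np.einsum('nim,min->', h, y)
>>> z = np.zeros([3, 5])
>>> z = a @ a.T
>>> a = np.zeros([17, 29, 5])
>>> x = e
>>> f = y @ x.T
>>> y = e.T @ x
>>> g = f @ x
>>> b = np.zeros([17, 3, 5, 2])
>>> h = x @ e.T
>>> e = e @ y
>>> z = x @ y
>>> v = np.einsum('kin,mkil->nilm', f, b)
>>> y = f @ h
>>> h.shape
(3, 3)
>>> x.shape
(3, 29)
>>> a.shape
(17, 29, 5)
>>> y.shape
(3, 5, 3)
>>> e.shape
(3, 29)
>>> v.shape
(3, 5, 2, 17)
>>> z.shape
(3, 29)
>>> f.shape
(3, 5, 3)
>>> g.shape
(3, 5, 29)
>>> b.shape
(17, 3, 5, 2)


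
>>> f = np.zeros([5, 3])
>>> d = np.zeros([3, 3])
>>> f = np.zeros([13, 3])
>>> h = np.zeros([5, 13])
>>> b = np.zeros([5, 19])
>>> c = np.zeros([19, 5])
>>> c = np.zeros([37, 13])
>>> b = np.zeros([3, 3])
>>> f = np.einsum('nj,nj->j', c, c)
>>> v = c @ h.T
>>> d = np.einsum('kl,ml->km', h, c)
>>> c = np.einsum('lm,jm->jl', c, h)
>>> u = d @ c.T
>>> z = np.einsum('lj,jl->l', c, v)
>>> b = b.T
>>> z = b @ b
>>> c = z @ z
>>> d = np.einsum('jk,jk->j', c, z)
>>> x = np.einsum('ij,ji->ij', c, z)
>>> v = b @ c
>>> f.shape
(13,)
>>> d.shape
(3,)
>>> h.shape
(5, 13)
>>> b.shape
(3, 3)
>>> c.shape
(3, 3)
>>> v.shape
(3, 3)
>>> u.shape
(5, 5)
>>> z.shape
(3, 3)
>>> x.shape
(3, 3)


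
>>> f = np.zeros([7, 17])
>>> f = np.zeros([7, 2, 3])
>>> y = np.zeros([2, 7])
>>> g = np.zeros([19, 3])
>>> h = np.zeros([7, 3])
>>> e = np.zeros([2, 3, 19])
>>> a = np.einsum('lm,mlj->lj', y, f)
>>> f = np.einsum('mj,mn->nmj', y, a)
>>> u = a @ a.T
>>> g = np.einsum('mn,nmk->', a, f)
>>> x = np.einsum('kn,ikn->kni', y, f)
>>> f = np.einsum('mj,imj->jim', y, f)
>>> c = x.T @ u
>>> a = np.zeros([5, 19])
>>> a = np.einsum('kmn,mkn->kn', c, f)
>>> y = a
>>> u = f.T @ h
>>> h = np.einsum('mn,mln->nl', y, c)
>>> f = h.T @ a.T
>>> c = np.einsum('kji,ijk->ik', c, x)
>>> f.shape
(7, 3)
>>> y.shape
(3, 2)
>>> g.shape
()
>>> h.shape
(2, 7)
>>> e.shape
(2, 3, 19)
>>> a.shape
(3, 2)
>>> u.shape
(2, 3, 3)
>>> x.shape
(2, 7, 3)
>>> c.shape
(2, 3)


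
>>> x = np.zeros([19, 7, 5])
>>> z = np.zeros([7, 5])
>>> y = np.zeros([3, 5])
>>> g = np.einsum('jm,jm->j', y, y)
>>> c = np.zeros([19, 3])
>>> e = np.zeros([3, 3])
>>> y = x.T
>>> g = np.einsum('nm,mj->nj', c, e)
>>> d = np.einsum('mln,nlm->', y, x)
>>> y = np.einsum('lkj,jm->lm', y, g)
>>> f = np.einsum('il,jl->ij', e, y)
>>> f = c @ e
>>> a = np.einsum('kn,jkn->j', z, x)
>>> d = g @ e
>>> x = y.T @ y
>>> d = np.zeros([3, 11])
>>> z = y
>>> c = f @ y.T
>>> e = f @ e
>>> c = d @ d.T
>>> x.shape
(3, 3)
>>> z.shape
(5, 3)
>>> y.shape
(5, 3)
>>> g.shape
(19, 3)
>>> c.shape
(3, 3)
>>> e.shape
(19, 3)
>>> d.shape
(3, 11)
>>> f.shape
(19, 3)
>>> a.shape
(19,)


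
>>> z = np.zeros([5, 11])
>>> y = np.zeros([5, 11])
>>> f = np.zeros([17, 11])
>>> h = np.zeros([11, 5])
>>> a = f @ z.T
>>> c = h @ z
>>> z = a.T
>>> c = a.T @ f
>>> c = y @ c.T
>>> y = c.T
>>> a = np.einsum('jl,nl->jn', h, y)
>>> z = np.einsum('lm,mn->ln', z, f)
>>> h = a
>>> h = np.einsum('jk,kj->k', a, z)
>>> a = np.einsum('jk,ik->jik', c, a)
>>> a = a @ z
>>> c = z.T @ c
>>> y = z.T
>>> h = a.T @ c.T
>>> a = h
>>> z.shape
(5, 11)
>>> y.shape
(11, 5)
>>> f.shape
(17, 11)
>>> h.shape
(11, 11, 11)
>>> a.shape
(11, 11, 11)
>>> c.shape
(11, 5)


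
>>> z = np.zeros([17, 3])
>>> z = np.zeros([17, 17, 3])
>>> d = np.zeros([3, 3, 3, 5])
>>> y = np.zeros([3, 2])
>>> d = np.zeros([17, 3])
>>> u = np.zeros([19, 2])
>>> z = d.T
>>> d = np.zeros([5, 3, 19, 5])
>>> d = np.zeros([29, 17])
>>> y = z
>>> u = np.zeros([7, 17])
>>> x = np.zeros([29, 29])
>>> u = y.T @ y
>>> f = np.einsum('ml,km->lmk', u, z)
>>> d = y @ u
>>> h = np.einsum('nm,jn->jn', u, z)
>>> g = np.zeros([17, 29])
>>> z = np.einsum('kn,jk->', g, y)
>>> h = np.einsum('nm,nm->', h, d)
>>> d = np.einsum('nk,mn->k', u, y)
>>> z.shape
()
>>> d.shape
(17,)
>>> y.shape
(3, 17)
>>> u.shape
(17, 17)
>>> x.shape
(29, 29)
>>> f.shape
(17, 17, 3)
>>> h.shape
()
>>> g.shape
(17, 29)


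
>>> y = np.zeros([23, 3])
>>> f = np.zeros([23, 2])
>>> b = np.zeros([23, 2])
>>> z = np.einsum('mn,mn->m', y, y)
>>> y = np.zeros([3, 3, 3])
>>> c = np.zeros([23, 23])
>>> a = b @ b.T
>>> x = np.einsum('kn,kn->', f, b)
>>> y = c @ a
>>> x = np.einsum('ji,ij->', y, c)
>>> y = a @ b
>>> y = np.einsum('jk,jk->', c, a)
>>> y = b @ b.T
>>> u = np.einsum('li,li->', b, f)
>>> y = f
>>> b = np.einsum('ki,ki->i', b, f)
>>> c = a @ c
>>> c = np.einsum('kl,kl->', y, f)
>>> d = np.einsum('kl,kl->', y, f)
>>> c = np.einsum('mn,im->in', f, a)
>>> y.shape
(23, 2)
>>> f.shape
(23, 2)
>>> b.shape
(2,)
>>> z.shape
(23,)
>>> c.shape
(23, 2)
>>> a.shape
(23, 23)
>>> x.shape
()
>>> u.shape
()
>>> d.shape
()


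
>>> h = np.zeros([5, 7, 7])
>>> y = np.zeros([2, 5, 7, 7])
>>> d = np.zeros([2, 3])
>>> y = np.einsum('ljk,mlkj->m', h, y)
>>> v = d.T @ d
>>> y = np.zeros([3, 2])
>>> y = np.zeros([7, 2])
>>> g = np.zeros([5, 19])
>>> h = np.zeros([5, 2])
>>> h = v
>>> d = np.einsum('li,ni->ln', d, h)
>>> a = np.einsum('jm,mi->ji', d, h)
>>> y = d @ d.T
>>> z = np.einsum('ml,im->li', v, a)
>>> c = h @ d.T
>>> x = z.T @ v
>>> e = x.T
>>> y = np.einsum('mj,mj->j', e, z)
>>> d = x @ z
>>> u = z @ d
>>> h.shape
(3, 3)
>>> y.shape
(2,)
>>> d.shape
(2, 2)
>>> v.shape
(3, 3)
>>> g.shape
(5, 19)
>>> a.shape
(2, 3)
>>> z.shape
(3, 2)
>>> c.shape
(3, 2)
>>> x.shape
(2, 3)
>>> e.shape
(3, 2)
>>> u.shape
(3, 2)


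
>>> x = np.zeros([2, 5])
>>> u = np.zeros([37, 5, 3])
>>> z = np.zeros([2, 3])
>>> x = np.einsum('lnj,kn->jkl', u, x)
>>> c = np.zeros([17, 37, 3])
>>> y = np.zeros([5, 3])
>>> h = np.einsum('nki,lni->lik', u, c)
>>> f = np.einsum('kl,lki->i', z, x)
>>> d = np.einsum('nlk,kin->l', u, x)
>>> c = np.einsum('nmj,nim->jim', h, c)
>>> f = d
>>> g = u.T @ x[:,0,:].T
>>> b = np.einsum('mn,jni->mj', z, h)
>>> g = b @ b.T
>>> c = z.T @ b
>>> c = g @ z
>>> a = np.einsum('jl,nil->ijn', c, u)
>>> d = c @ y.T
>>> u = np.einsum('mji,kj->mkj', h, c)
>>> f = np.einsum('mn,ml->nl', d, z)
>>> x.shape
(3, 2, 37)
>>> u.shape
(17, 2, 3)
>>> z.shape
(2, 3)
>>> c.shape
(2, 3)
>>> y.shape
(5, 3)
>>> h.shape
(17, 3, 5)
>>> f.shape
(5, 3)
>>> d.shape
(2, 5)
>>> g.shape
(2, 2)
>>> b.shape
(2, 17)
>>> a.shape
(5, 2, 37)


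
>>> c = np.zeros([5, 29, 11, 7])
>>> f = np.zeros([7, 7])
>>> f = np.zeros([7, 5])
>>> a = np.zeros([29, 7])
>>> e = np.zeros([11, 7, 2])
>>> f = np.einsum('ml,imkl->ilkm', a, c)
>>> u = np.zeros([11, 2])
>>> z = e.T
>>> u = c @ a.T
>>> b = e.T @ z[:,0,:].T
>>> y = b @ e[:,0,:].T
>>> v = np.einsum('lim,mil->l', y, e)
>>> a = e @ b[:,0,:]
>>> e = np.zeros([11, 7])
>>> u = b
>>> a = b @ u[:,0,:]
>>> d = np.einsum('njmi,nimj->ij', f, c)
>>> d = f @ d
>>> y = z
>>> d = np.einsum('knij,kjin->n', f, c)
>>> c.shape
(5, 29, 11, 7)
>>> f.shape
(5, 7, 11, 29)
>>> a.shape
(2, 7, 2)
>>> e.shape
(11, 7)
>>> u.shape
(2, 7, 2)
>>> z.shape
(2, 7, 11)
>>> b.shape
(2, 7, 2)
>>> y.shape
(2, 7, 11)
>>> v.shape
(2,)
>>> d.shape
(7,)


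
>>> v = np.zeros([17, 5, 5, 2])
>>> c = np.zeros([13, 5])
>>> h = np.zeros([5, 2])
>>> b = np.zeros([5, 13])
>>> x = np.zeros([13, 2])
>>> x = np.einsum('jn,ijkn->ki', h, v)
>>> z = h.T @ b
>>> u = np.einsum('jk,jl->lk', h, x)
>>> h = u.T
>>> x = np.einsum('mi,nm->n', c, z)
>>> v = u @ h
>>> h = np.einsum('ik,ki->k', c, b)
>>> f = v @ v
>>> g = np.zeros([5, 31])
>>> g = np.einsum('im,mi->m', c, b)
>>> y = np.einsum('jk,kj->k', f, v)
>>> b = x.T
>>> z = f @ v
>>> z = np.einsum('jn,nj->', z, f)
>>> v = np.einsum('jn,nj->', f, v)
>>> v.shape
()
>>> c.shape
(13, 5)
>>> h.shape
(5,)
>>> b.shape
(2,)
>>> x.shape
(2,)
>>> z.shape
()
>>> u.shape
(17, 2)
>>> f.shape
(17, 17)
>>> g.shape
(5,)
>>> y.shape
(17,)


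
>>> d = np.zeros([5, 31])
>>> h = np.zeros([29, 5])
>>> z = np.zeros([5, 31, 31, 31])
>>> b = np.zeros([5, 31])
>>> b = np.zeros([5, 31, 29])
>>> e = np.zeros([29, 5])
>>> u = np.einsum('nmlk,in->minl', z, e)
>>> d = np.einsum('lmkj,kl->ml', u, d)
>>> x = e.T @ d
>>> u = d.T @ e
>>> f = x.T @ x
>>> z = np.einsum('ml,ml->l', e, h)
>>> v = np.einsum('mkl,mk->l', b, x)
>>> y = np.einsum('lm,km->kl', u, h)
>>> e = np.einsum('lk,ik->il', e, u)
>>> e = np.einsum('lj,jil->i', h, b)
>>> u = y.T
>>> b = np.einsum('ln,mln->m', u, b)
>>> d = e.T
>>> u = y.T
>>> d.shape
(31,)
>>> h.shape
(29, 5)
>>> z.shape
(5,)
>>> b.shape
(5,)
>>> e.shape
(31,)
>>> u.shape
(31, 29)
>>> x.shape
(5, 31)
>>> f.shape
(31, 31)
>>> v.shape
(29,)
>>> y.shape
(29, 31)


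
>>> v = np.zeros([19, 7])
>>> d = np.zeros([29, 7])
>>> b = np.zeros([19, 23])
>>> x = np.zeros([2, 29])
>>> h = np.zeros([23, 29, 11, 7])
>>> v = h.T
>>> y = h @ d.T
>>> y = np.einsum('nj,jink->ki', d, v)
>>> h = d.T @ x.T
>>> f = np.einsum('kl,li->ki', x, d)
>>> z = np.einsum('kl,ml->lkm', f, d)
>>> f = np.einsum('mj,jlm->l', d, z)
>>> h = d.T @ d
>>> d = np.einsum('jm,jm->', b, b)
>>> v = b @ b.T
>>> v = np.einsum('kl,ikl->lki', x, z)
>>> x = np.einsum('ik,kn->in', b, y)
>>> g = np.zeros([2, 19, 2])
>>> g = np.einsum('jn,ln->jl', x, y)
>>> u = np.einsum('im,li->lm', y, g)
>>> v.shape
(29, 2, 7)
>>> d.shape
()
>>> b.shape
(19, 23)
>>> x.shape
(19, 11)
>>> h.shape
(7, 7)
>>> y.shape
(23, 11)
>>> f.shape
(2,)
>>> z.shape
(7, 2, 29)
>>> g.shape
(19, 23)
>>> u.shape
(19, 11)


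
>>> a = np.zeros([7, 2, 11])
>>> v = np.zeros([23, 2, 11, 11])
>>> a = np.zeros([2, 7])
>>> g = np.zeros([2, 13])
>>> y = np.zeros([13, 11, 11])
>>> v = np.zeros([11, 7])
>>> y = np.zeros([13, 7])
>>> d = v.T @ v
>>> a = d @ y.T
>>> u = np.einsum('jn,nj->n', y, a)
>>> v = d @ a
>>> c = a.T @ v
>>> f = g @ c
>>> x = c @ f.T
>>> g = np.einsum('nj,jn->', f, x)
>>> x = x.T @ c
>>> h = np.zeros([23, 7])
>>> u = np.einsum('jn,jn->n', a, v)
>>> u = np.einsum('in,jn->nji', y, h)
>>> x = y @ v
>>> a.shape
(7, 13)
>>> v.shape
(7, 13)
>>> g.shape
()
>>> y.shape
(13, 7)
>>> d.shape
(7, 7)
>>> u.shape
(7, 23, 13)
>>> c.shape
(13, 13)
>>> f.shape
(2, 13)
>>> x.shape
(13, 13)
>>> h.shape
(23, 7)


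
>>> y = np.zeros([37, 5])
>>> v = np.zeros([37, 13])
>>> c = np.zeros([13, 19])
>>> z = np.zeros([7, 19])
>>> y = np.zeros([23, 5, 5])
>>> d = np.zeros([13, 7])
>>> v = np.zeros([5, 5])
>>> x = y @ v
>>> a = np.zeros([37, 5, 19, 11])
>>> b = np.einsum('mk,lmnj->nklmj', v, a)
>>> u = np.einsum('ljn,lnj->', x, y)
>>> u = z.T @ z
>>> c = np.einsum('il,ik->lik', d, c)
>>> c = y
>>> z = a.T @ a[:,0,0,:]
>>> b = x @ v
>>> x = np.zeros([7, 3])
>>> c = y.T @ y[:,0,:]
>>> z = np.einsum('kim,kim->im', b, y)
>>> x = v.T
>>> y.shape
(23, 5, 5)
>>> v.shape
(5, 5)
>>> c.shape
(5, 5, 5)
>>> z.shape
(5, 5)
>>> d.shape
(13, 7)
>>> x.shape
(5, 5)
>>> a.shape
(37, 5, 19, 11)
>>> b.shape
(23, 5, 5)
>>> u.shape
(19, 19)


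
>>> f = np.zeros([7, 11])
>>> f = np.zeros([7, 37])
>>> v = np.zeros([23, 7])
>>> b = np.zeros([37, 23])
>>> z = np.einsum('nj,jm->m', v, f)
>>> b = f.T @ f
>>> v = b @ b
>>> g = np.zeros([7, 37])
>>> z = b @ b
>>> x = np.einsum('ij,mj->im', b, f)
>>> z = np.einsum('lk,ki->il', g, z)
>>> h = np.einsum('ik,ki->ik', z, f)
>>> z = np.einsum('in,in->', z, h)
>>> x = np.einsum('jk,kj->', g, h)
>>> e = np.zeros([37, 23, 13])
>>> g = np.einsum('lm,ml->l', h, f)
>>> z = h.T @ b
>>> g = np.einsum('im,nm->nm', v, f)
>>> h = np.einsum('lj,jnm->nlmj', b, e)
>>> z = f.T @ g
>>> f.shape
(7, 37)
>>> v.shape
(37, 37)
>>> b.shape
(37, 37)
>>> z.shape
(37, 37)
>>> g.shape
(7, 37)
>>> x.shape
()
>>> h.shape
(23, 37, 13, 37)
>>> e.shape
(37, 23, 13)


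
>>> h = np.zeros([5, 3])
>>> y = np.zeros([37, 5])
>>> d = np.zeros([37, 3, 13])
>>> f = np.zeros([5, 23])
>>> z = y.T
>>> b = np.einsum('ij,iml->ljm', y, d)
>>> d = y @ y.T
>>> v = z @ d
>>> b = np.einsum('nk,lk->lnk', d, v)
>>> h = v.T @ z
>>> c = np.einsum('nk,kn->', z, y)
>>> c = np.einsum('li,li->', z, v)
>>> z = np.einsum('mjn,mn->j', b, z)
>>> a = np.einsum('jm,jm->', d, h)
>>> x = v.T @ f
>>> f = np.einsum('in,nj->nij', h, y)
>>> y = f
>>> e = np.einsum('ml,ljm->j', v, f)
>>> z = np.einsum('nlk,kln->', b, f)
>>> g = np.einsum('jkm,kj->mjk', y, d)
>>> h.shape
(37, 37)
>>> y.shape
(37, 37, 5)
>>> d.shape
(37, 37)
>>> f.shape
(37, 37, 5)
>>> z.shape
()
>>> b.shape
(5, 37, 37)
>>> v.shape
(5, 37)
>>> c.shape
()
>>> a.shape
()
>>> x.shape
(37, 23)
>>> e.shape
(37,)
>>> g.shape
(5, 37, 37)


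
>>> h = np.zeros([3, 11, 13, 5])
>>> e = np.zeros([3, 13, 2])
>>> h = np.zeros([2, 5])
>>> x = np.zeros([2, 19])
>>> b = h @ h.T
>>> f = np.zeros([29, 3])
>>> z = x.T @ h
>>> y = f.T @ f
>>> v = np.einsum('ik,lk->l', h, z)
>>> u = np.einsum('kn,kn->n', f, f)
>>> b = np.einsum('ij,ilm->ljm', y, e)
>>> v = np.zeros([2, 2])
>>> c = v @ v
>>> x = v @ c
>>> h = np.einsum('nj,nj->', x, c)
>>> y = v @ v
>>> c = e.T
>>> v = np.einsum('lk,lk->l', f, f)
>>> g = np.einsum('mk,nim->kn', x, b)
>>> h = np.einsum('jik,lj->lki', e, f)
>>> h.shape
(29, 2, 13)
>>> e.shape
(3, 13, 2)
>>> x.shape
(2, 2)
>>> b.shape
(13, 3, 2)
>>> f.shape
(29, 3)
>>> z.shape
(19, 5)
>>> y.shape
(2, 2)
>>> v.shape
(29,)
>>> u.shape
(3,)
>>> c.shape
(2, 13, 3)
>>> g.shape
(2, 13)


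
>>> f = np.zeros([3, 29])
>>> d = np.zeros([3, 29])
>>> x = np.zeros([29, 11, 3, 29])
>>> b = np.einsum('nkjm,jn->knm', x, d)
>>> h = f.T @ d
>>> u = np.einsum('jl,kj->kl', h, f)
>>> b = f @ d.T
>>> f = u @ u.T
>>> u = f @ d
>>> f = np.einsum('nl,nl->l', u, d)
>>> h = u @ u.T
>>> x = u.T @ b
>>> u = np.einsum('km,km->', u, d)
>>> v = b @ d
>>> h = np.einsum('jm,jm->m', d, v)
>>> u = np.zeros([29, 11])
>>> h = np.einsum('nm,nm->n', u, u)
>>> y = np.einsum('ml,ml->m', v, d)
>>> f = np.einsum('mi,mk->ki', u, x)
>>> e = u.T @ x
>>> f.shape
(3, 11)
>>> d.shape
(3, 29)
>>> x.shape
(29, 3)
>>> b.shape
(3, 3)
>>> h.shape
(29,)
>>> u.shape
(29, 11)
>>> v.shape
(3, 29)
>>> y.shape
(3,)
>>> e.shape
(11, 3)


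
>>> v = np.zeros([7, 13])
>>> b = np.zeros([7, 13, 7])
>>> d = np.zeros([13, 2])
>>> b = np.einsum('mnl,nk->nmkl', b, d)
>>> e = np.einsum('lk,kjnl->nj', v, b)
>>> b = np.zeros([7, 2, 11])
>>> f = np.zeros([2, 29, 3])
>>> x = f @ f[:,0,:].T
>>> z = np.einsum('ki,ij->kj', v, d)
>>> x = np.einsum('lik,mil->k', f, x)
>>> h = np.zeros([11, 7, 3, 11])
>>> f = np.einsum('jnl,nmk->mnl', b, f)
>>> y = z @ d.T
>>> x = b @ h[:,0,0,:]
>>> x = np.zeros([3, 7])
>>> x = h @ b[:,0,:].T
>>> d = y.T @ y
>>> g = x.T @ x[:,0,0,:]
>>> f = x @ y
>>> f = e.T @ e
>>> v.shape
(7, 13)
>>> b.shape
(7, 2, 11)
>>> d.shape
(13, 13)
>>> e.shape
(2, 7)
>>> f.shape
(7, 7)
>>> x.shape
(11, 7, 3, 7)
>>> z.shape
(7, 2)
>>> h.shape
(11, 7, 3, 11)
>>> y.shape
(7, 13)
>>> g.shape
(7, 3, 7, 7)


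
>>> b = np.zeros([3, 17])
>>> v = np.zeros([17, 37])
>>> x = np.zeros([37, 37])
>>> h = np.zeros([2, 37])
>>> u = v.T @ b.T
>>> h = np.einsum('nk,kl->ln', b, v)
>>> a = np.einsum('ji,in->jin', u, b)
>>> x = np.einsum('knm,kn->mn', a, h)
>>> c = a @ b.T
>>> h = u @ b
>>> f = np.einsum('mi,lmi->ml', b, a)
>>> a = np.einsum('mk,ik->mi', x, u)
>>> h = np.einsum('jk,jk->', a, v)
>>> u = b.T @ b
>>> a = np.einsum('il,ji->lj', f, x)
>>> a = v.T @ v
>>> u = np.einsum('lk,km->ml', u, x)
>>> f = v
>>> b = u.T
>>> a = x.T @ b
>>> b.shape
(17, 3)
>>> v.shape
(17, 37)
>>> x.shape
(17, 3)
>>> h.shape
()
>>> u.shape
(3, 17)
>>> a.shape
(3, 3)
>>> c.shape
(37, 3, 3)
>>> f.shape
(17, 37)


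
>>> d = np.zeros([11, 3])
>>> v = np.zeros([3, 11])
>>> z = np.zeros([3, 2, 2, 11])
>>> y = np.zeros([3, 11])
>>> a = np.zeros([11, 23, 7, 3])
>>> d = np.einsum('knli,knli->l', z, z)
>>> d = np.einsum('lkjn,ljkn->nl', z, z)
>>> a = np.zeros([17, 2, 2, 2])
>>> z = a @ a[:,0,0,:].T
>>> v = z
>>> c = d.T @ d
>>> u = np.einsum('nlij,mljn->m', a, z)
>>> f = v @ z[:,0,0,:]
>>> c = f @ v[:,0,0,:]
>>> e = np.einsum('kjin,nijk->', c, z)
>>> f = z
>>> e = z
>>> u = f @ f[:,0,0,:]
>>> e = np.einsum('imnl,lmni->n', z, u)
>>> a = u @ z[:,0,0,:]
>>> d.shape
(11, 3)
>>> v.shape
(17, 2, 2, 17)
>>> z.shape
(17, 2, 2, 17)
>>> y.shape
(3, 11)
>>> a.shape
(17, 2, 2, 17)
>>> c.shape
(17, 2, 2, 17)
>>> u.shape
(17, 2, 2, 17)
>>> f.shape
(17, 2, 2, 17)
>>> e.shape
(2,)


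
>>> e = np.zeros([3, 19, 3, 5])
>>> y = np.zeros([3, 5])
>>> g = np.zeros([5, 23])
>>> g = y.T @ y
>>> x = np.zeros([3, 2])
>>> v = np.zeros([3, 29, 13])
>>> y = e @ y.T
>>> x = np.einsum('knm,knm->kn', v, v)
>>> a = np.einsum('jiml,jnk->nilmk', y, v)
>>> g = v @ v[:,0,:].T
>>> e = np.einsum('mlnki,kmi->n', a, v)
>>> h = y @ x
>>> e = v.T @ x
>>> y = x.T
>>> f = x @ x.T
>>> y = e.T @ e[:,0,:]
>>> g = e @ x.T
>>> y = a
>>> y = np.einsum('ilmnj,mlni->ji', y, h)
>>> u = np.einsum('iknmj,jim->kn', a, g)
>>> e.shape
(13, 29, 29)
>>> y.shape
(13, 29)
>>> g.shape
(13, 29, 3)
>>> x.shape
(3, 29)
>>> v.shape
(3, 29, 13)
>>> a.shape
(29, 19, 3, 3, 13)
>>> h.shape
(3, 19, 3, 29)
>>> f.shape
(3, 3)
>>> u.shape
(19, 3)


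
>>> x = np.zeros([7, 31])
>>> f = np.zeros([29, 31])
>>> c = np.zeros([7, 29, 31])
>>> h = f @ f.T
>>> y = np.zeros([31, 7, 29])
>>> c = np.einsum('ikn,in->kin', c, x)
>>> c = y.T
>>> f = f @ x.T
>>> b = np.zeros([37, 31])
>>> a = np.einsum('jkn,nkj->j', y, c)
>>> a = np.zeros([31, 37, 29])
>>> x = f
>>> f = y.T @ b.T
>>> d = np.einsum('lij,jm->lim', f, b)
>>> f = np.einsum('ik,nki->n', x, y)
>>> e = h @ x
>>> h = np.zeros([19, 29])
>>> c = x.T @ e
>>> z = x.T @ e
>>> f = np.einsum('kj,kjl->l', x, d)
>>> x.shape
(29, 7)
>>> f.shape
(31,)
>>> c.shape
(7, 7)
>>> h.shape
(19, 29)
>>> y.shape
(31, 7, 29)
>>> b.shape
(37, 31)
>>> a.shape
(31, 37, 29)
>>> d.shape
(29, 7, 31)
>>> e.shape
(29, 7)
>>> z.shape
(7, 7)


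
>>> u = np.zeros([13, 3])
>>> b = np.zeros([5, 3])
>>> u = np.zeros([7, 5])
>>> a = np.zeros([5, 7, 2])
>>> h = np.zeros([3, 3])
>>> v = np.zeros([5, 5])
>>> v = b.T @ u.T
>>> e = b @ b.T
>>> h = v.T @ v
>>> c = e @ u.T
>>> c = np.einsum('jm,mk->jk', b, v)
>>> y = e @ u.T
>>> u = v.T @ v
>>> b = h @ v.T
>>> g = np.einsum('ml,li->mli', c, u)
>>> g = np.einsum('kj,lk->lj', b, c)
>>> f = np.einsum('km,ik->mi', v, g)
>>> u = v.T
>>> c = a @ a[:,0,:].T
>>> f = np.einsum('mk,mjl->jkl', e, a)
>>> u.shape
(7, 3)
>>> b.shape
(7, 3)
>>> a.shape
(5, 7, 2)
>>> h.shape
(7, 7)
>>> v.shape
(3, 7)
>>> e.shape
(5, 5)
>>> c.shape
(5, 7, 5)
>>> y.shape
(5, 7)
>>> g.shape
(5, 3)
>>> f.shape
(7, 5, 2)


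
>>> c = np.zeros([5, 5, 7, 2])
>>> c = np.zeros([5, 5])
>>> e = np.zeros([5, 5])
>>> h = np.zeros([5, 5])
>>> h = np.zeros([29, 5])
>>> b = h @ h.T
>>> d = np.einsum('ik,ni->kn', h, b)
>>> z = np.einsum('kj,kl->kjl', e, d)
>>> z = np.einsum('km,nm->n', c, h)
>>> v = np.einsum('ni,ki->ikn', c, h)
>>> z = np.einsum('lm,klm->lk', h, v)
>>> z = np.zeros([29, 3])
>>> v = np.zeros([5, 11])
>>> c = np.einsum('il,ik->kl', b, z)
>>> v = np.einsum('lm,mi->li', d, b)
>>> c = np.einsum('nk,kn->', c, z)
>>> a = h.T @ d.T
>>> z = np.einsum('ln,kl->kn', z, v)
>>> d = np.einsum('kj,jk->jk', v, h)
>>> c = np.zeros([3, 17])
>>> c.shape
(3, 17)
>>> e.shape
(5, 5)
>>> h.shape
(29, 5)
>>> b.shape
(29, 29)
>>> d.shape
(29, 5)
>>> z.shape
(5, 3)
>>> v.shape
(5, 29)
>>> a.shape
(5, 5)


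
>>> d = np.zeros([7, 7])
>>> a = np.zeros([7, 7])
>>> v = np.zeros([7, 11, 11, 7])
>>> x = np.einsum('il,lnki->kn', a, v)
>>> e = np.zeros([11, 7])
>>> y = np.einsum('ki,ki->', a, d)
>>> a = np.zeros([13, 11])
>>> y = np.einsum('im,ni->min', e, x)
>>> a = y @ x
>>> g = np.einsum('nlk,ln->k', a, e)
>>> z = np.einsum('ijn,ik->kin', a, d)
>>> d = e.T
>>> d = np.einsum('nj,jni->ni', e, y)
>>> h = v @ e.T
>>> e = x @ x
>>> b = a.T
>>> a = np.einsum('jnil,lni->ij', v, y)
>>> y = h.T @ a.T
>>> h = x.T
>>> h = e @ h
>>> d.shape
(11, 11)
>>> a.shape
(11, 7)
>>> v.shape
(7, 11, 11, 7)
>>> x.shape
(11, 11)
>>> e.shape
(11, 11)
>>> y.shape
(11, 11, 11, 11)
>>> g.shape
(11,)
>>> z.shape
(7, 7, 11)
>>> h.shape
(11, 11)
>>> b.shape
(11, 11, 7)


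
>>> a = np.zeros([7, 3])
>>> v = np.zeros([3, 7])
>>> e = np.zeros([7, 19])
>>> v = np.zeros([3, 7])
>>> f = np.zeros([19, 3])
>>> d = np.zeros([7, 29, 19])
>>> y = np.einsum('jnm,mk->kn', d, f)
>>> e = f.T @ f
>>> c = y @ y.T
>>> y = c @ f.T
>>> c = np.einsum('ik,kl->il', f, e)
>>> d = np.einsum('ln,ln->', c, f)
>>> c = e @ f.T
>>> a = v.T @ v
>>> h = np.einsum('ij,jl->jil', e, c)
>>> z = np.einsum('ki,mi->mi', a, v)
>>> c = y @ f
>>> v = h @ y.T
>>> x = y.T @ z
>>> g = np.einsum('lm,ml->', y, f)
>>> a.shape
(7, 7)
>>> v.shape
(3, 3, 3)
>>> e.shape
(3, 3)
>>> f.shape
(19, 3)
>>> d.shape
()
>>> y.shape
(3, 19)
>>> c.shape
(3, 3)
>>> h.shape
(3, 3, 19)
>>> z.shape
(3, 7)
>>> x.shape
(19, 7)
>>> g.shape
()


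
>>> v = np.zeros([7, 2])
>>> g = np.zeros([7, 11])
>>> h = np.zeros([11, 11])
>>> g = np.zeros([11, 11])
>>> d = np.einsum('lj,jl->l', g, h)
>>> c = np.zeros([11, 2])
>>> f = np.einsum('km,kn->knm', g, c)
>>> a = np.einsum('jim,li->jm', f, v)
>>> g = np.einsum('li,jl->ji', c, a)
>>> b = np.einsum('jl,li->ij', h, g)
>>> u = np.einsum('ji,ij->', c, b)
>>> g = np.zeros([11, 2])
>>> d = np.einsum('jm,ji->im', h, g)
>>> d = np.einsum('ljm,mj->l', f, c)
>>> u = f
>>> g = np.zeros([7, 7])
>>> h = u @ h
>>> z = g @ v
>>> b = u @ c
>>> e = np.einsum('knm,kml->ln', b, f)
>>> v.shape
(7, 2)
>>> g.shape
(7, 7)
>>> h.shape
(11, 2, 11)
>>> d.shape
(11,)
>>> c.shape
(11, 2)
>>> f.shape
(11, 2, 11)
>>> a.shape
(11, 11)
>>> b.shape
(11, 2, 2)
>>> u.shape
(11, 2, 11)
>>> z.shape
(7, 2)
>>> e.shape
(11, 2)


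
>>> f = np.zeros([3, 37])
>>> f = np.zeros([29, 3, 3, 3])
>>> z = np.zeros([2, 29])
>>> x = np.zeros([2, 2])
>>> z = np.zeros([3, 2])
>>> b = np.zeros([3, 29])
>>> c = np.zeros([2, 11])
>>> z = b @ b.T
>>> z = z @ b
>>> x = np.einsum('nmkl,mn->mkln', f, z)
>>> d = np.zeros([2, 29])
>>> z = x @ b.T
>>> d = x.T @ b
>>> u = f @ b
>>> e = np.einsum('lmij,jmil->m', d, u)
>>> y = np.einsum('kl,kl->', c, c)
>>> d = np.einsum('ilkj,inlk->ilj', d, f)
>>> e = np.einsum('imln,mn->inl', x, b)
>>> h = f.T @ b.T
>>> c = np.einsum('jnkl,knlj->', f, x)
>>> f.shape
(29, 3, 3, 3)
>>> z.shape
(3, 3, 3, 3)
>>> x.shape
(3, 3, 3, 29)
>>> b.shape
(3, 29)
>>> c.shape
()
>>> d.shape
(29, 3, 29)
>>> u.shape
(29, 3, 3, 29)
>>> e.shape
(3, 29, 3)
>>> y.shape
()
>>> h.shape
(3, 3, 3, 3)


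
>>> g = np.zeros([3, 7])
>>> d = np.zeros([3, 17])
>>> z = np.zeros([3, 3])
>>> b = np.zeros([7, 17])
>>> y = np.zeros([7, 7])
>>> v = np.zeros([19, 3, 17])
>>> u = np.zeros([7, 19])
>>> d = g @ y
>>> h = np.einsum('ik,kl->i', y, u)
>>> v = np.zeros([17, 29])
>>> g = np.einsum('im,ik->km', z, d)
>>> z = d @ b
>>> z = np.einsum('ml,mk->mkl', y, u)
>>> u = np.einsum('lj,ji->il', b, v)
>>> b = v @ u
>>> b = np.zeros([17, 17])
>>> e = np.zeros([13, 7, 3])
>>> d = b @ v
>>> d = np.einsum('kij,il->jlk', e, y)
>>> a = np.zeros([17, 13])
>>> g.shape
(7, 3)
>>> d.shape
(3, 7, 13)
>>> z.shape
(7, 19, 7)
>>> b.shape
(17, 17)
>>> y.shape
(7, 7)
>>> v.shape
(17, 29)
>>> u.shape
(29, 7)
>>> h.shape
(7,)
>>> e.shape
(13, 7, 3)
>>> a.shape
(17, 13)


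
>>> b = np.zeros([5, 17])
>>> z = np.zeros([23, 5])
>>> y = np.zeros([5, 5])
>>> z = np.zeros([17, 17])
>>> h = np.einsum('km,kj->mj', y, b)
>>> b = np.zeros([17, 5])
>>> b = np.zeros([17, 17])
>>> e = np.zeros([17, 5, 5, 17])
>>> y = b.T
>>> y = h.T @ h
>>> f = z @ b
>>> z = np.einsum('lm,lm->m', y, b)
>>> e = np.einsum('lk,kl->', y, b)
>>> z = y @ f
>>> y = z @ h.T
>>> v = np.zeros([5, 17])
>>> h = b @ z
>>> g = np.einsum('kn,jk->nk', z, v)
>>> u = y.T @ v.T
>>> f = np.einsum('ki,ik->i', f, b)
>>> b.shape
(17, 17)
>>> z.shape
(17, 17)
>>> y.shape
(17, 5)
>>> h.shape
(17, 17)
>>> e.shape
()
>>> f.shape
(17,)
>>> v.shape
(5, 17)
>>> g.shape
(17, 17)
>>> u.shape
(5, 5)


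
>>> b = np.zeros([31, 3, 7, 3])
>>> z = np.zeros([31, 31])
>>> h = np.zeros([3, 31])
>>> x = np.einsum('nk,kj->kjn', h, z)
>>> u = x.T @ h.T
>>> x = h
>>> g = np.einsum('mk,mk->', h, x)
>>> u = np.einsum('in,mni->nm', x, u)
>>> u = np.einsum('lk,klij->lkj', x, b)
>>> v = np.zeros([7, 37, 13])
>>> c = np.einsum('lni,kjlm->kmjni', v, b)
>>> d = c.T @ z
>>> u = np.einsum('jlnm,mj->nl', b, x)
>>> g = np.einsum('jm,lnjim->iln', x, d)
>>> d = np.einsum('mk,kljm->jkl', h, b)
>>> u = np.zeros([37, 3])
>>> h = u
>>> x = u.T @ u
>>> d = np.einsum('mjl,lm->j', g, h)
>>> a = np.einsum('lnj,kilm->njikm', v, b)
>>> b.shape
(31, 3, 7, 3)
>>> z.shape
(31, 31)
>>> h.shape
(37, 3)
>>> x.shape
(3, 3)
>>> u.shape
(37, 3)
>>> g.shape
(3, 13, 37)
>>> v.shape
(7, 37, 13)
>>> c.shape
(31, 3, 3, 37, 13)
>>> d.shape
(13,)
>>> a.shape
(37, 13, 3, 31, 3)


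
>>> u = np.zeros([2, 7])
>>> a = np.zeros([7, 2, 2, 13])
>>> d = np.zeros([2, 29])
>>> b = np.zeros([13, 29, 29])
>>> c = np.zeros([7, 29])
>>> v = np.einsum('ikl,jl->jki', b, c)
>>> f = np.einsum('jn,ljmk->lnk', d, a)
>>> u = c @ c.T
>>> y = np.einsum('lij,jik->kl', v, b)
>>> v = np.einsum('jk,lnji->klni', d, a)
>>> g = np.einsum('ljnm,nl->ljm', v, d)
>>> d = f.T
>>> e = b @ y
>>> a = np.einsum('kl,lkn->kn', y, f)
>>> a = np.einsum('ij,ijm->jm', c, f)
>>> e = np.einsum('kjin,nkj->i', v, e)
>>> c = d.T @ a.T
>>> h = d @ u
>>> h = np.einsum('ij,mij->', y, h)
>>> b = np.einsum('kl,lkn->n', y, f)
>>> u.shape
(7, 7)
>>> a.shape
(29, 13)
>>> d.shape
(13, 29, 7)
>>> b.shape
(13,)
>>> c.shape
(7, 29, 29)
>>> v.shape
(29, 7, 2, 13)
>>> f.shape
(7, 29, 13)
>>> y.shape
(29, 7)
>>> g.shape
(29, 7, 13)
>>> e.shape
(2,)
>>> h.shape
()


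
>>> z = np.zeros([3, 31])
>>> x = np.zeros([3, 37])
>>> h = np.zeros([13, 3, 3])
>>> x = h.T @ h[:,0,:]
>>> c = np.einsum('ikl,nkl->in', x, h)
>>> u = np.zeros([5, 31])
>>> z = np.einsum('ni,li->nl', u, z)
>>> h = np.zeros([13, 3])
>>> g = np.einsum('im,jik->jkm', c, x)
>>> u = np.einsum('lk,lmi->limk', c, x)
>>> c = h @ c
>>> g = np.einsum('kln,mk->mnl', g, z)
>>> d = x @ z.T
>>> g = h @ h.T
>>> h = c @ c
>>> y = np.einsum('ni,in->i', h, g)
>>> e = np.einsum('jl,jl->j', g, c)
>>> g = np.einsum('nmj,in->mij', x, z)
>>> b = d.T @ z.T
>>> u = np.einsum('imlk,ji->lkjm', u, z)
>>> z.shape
(5, 3)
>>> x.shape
(3, 3, 3)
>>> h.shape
(13, 13)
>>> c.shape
(13, 13)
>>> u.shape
(3, 13, 5, 3)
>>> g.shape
(3, 5, 3)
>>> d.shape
(3, 3, 5)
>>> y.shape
(13,)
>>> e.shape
(13,)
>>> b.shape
(5, 3, 5)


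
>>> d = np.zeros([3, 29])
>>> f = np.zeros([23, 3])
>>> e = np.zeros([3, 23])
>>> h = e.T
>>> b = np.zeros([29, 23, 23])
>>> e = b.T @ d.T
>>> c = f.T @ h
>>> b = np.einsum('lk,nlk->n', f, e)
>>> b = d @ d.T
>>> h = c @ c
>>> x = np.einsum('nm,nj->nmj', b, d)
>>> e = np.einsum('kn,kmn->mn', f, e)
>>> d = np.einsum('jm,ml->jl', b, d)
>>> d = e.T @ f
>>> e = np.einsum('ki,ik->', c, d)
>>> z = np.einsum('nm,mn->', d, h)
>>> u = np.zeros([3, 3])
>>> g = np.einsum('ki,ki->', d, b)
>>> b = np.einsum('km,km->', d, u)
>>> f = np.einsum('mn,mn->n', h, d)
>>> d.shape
(3, 3)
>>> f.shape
(3,)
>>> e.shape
()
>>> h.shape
(3, 3)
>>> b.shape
()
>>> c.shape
(3, 3)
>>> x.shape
(3, 3, 29)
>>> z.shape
()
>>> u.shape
(3, 3)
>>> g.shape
()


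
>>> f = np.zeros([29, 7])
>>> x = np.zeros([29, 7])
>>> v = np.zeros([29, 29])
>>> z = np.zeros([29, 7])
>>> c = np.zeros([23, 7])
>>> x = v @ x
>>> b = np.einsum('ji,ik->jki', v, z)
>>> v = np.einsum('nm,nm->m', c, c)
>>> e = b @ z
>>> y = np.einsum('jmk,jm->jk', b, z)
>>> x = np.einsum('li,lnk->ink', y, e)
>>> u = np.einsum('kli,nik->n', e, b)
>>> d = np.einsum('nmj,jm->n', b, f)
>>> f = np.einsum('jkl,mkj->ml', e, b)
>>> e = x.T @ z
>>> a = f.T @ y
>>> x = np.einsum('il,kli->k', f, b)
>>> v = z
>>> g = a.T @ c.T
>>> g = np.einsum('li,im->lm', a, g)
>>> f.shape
(29, 7)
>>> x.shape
(29,)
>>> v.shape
(29, 7)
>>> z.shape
(29, 7)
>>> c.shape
(23, 7)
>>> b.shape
(29, 7, 29)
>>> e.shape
(7, 7, 7)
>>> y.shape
(29, 29)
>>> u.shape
(29,)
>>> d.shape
(29,)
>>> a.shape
(7, 29)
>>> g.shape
(7, 23)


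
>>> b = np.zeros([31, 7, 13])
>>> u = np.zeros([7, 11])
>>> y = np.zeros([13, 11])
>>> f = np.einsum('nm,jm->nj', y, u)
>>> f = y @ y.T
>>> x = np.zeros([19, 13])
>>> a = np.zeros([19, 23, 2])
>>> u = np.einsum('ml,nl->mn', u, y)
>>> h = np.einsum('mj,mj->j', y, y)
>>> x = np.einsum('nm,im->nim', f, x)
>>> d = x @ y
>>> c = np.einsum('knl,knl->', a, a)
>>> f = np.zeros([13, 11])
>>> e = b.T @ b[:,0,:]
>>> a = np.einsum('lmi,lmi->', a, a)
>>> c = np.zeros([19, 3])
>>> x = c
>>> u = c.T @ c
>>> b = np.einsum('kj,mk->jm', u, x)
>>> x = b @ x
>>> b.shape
(3, 19)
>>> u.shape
(3, 3)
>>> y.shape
(13, 11)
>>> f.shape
(13, 11)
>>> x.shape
(3, 3)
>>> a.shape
()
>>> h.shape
(11,)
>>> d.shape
(13, 19, 11)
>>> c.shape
(19, 3)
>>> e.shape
(13, 7, 13)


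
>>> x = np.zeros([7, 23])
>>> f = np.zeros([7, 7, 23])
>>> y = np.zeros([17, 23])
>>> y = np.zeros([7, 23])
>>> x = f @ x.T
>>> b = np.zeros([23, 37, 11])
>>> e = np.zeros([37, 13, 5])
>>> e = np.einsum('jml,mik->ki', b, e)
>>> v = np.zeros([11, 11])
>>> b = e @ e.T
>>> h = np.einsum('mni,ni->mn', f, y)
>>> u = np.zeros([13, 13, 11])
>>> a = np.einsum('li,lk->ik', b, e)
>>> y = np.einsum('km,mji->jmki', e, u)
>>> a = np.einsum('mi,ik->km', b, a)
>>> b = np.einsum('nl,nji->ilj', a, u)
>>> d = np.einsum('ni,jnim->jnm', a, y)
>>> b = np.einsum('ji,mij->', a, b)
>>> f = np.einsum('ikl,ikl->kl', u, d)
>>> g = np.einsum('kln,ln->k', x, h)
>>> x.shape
(7, 7, 7)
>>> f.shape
(13, 11)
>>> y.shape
(13, 13, 5, 11)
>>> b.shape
()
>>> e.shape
(5, 13)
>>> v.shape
(11, 11)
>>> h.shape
(7, 7)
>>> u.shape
(13, 13, 11)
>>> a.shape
(13, 5)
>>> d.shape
(13, 13, 11)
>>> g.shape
(7,)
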